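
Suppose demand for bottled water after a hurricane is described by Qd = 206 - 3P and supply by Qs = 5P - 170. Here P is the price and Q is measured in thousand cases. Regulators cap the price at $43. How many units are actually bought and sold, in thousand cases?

Equilibrium: 206 - 3P = 5P - 170, so 376 = 8P and P* = 47, Q* = 65.
Since 43 < 47, the ceiling is binding.
At P = 43: Qd = 206 - 3·43 = 77 and Qs = 5·43 - 170 = 45.
The quantity actually transacted is the short side, supply: 45.

45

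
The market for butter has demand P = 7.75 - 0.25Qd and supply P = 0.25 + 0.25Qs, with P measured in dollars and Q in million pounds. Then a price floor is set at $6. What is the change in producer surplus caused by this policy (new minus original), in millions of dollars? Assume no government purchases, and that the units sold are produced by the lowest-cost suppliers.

6

Rearranging demand gives Qd = 31 - 4P; rearranging supply gives Qs = 4P - 1. In a free market, 31 - 4P = 4P - 1 gives the equilibrium P* = 4, Q* = 15.
The floor of 6 is above the equilibrium price 4, so it binds.
At P = 6: Qd = 31 - 4·6 = 7 and Qs = 4·6 - 1 = 23.
Producer surplus without the control is ½ · (4 - 0.25) · 15 = 28.125.
With the floor, 7 units are sold at 6. The supply price at Q = 7 is 2, so PS = ½ · [(6 - 0.25) + (6 - 2)] · 7 = 34.125.
Change in producer surplus = 34.125 - 28.125 = 6.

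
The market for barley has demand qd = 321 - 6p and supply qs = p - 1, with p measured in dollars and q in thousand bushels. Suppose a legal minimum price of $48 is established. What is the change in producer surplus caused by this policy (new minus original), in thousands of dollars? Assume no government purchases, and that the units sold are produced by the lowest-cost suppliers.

-6

In a free market, 321 - 6p = p - 1 gives the equilibrium p* = 46, q* = 45.
Because the floor (48) lies above the market-clearing price, it is binding.
At p = 48: qd = 321 - 6·48 = 33 and qs = 48 - 1 = 47.
Producer surplus without the control is ½ · (46 - 1) · 45 = 1012.5.
With the floor, 33 units are sold at 48. The supply price at q = 33 is 34, so PS = ½ · [(48 - 1) + (48 - 34)] · 33 = 1006.5.
Change in producer surplus = 1006.5 - 1012.5 = -6.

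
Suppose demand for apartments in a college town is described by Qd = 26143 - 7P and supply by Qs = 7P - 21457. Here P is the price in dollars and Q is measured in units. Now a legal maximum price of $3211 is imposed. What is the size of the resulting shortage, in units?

Setting quantity demanded equal to quantity supplied, 26143 - 7P = 7P - 21457, gives P* = 3400 and Q* = 2343.
Because the ceiling (3211) lies below the market-clearing price, it is binding.
At P = 3211: Qd = 26143 - 7·3211 = 3666 and Qs = 7·3211 - 21457 = 1020.
Shortage = Qd - Qs = 3666 - 1020 = 2646.

2646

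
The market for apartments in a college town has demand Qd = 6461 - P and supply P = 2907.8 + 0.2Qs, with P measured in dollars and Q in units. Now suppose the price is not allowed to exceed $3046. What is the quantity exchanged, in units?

691

Rearranging supply gives Qs = 5P - 14539. In a free market, 6461 - P = 5P - 14539 gives the equilibrium P* = 3500, Q* = 2961.
Because the ceiling (3046) lies below the market-clearing price, it is binding.
At P = 3046: Qd = 6461 - 3046 = 3415 and Qs = 5·3046 - 14539 = 691.
The quantity actually transacted is the short side, supply: 691.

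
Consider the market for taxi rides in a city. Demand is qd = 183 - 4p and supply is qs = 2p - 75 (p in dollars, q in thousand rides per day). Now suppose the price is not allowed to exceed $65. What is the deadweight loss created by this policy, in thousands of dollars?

In a free market, 183 - 4p = 2p - 75 gives the equilibrium p* = 43, q* = 11.
Since 65 is above p* = 43, the ceiling does not bind and the free-market outcome prevails.
Since the control does not bind, no trades are prevented and deadweight loss is zero.

0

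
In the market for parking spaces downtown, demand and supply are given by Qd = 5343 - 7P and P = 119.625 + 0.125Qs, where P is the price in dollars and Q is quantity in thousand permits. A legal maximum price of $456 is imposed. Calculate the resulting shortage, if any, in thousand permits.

Rearranging supply gives Qs = 8P - 957. Without the control the market clears where 5343 - 7P = 8P - 957, i.e. P* = 420 and Q* = 2403.
The ceiling of 456 is above the equilibrium price 420, so it is not binding; the market clears at P* = 420, Q* = 2403.
Since the control does not bind, there is no shortage.

0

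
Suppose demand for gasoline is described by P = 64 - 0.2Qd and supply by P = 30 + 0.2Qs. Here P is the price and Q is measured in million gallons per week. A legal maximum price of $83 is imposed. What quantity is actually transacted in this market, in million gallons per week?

Rearranging demand gives Qd = 320 - 5P; rearranging supply gives Qs = 5P - 150. In a free market, 320 - 5P = 5P - 150 gives the equilibrium P* = 47, Q* = 85.
Since 83 is above P* = 47, the ceiling does not bind and the free-market outcome prevails.

85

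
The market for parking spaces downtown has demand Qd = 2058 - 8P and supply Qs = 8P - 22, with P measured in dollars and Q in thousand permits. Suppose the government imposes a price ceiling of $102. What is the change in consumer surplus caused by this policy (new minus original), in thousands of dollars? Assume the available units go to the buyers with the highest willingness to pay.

19096

Equilibrium: 2058 - 8P = 8P - 22, so 2080 = 16P and P* = 130, Q* = 1018.
The ceiling of 102 is below the equilibrium price 130, so it binds.
At P = 102: Qd = 2058 - 8·102 = 1242 and Qs = 8·102 - 22 = 794.
Consumer surplus without the control is ½ · (257.25 - 130) · 1018 = 64770.25.
With the ceiling, 794 units are sold at 102 (assume they go to the highest-value buyers). The demand price at Q = 794 is 158, so CS = ½ · [(257.25 - 102) + (158 - 102)] · 794 = 83866.25.
Change in consumer surplus = 83866.25 - 64770.25 = 19096.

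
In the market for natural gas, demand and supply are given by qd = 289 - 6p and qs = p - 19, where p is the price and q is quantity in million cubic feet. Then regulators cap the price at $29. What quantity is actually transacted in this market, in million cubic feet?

10

In a free market, 289 - 6p = p - 19 gives the equilibrium p* = 44, q* = 25.
Because the ceiling (29) lies below the market-clearing price, it is binding.
At p = 29: qd = 289 - 6·29 = 115 and qs = 29 - 19 = 10.
The quantity actually transacted is the short side, supply: 10.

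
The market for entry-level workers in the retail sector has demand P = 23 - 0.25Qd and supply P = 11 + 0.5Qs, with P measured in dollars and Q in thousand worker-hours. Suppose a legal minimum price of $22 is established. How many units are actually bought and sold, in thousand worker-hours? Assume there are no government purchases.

4

Rearranging demand gives Qd = 92 - 4P; rearranging supply gives Qs = 2P - 22. Without the control the market clears where 92 - 4P = 2P - 22, i.e. P* = 19 and Q* = 16.
Because the floor (22) lies above the market-clearing price, it is binding.
At P = 22: Qd = 92 - 4·22 = 4 and Qs = 2·22 - 22 = 22.
The quantity actually transacted is the short side, demand: 4.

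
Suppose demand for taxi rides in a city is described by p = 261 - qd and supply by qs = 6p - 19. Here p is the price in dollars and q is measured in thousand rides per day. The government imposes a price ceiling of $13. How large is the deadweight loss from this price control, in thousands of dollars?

15309

Rearranging demand gives qd = 261 - p. Without the control the market clears where 261 - p = 6p - 19, i.e. p* = 40 and q* = 221.
The ceiling of 13 is below the equilibrium price 40, so it binds.
At p = 13: qd = 261 - 13 = 248 and qs = 6·13 - 19 = 59.
Quantity traded falls to 59. At q = 59 the demand price is 261 - 59 = 202 and the supply price is (19 + 59)/6 = 13.
Deadweight loss = ½ · (202 - 13) · (221 - 59) = ½ · 189 · 162 = 15309.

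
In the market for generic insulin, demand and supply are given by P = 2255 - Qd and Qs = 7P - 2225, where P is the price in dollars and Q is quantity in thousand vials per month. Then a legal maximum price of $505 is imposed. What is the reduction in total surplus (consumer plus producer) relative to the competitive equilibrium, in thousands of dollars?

Rearranging demand gives Qd = 2255 - P. Without the control the market clears where 2255 - P = 7P - 2225, i.e. P* = 560 and Q* = 1695.
The ceiling of 505 is below the equilibrium price 560, so it binds.
At P = 505: Qd = 2255 - 505 = 1750 and Qs = 7·505 - 2225 = 1310.
Quantity traded falls to 1310. At Q = 1310 the demand price is 2255 - 1310 = 945 and the supply price is (2225 + 1310)/7 = 505.
Deadweight loss = ½ · (945 - 505) · (1695 - 1310) = ½ · 440 · 385 = 84700.

84700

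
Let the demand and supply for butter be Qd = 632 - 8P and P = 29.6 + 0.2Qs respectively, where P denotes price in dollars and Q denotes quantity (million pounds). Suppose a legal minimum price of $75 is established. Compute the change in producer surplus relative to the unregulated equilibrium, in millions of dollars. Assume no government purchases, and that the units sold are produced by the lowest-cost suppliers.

Rearranging supply gives Qs = 5P - 148. In a free market, 632 - 8P = 5P - 148 gives the equilibrium P* = 60, Q* = 152.
Because the floor (75) lies above the market-clearing price, it is binding.
At P = 75: Qd = 632 - 8·75 = 32 and Qs = 5·75 - 148 = 227.
Producer surplus without the control is ½ · (60 - 29.6) · 152 = 2310.4.
With the floor, 32 units are sold at 75. The supply price at Q = 32 is 36, so PS = ½ · [(75 - 29.6) + (75 - 36)] · 32 = 1350.4.
Change in producer surplus = 1350.4 - 2310.4 = -960.

-960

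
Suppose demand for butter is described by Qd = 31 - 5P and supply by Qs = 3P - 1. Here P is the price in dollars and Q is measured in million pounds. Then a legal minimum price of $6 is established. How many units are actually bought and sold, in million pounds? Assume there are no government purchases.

Equilibrium: 31 - 5P = 3P - 1, so 32 = 8P and P* = 4, Q* = 11.
Because the floor (6) lies above the market-clearing price, it is binding.
At P = 6: Qd = 31 - 5·6 = 1 and Qs = 3·6 - 1 = 17.
The quantity actually transacted is the short side, demand: 1.

1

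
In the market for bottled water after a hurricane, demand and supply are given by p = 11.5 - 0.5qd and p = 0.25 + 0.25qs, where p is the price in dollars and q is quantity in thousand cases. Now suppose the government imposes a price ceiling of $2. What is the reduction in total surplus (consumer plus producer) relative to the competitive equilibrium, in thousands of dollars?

Rearranging demand gives qd = 23 - 2p; rearranging supply gives qs = 4p - 1. In a free market, 23 - 2p = 4p - 1 gives the equilibrium p* = 4, q* = 15.
Since 2 < 4, the ceiling is binding.
At p = 2: qd = 23 - 2·2 = 19 and qs = 4·2 - 1 = 7.
Quantity traded falls to 7. At q = 7 the demand price is (23 - 7)/2 = 8 and the supply price is (1 + 7)/4 = 2.
Deadweight loss = ½ · (8 - 2) · (15 - 7) = ½ · 6 · 8 = 24.

24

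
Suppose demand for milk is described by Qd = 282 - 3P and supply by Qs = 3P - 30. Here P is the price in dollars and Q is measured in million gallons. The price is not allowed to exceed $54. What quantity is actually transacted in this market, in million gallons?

126

Equilibrium: 282 - 3P = 3P - 30, so 312 = 6P and P* = 52, Q* = 126.
Since 54 is above P* = 52, the ceiling does not bind and the free-market outcome prevails.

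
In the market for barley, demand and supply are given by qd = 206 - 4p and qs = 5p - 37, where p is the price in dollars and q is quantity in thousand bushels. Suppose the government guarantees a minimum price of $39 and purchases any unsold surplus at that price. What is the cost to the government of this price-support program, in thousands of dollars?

4212

Setting quantity demanded equal to quantity supplied, 206 - 4p = 5p - 37, gives p* = 27 and q* = 98.
Since 39 > 27, the floor is binding.
At p = 39: qd = 206 - 4·39 = 50 and qs = 5·39 - 37 = 158.
Surplus = qs - qd = 108.
Government expenditure = surplus × support price = 108 × 39 = 4212.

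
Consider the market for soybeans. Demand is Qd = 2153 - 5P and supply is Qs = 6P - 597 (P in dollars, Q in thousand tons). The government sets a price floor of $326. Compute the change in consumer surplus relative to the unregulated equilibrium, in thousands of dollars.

-54188

In a free market, 2153 - 5P = 6P - 597 gives the equilibrium P* = 250, Q* = 903.
The floor of 326 is above the equilibrium price 250, so it binds.
At P = 326: Qd = 2153 - 5·326 = 523 and Qs = 6·326 - 597 = 1359.
Consumer surplus without the control is ½ · (430.6 - 250) · 903 = 81540.9.
With the floor, consumers buy 523 units at 326, so CS = ½ · (430.6 - 326) · 523 = 27352.9.
Change in consumer surplus = 27352.9 - 81540.9 = -54188.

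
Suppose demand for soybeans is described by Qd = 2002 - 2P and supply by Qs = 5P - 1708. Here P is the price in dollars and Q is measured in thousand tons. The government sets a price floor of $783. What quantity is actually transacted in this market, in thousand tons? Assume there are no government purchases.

Equilibrium: 2002 - 2P = 5P - 1708, so 3710 = 7P and P* = 530, Q* = 942.
Because the floor (783) lies above the market-clearing price, it is binding.
At P = 783: Qd = 2002 - 2·783 = 436 and Qs = 5·783 - 1708 = 2207.
The quantity actually transacted is the short side, demand: 436.

436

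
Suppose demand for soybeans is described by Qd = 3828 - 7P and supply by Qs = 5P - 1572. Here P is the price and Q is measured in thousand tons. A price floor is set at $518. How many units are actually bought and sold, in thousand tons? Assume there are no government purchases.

202

Setting quantity demanded equal to quantity supplied, 3828 - 7P = 5P - 1572, gives P* = 450 and Q* = 678.
Because the floor (518) lies above the market-clearing price, it is binding.
At P = 518: Qd = 3828 - 7·518 = 202 and Qs = 5·518 - 1572 = 1018.
The quantity actually transacted is the short side, demand: 202.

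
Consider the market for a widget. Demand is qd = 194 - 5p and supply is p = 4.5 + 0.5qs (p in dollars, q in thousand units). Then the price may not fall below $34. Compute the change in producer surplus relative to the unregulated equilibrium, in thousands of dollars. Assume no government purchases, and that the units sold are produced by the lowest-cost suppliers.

-36.25

Rearranging supply gives qs = 2p - 9. Equilibrium: 194 - 5p = 2p - 9, so 203 = 7p and p* = 29, q* = 49.
Because the floor (34) lies above the market-clearing price, it is binding.
At p = 34: qd = 194 - 5·34 = 24 and qs = 2·34 - 9 = 59.
Producer surplus without the control is ½ · (29 - 4.5) · 49 = 600.25.
With the floor, 24 units are sold at 34. The supply price at q = 24 is 16.5, so PS = ½ · [(34 - 4.5) + (34 - 16.5)] · 24 = 564.
Change in producer surplus = 564 - 600.25 = -36.25.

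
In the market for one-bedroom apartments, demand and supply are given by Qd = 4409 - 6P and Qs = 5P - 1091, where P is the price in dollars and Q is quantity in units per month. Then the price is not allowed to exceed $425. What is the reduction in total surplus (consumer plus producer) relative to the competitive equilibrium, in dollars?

25781.25

Setting quantity demanded equal to quantity supplied, 4409 - 6P = 5P - 1091, gives P* = 500 and Q* = 1409.
The ceiling of 425 is below the equilibrium price 500, so it binds.
At P = 425: Qd = 4409 - 6·425 = 1859 and Qs = 5·425 - 1091 = 1034.
Quantity traded falls to 1034. At Q = 1034 the demand price is (4409 - 1034)/6 = 562.5 and the supply price is (1091 + 1034)/5 = 425.
Deadweight loss = ½ · (562.5 - 425) · (1409 - 1034) = ½ · 137.5 · 375 = 25781.25.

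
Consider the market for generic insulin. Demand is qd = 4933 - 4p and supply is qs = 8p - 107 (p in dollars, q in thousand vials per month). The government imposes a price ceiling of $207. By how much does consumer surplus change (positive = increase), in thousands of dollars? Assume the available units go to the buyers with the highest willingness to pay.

In a free market, 4933 - 4p = 8p - 107 gives the equilibrium p* = 420, q* = 3253.
Since 207 < 420, the ceiling is binding.
At p = 207: qd = 4933 - 4·207 = 4105 and qs = 8·207 - 107 = 1549.
Consumer surplus without the control is ½ · (1233.25 - 420) · 3253 = 1322751.125.
With the ceiling, 1549 units are sold at 207 (assume they go to the highest-value buyers). The demand price at q = 1549 is 846, so CS = ½ · [(1233.25 - 207) + (846 - 207)] · 1549 = 1289736.125.
Change in consumer surplus = 1289736.125 - 1322751.125 = -33015.

-33015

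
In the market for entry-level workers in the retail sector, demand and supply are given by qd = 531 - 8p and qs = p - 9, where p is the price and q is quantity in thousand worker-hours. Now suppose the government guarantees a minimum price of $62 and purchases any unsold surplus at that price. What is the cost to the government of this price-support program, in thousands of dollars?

In a free market, 531 - 8p = p - 9 gives the equilibrium p* = 60, q* = 51.
Because the floor (62) lies above the market-clearing price, it is binding.
At p = 62: qd = 531 - 8·62 = 35 and qs = 62 - 9 = 53.
Surplus = qs - qd = 18.
Government expenditure = surplus × support price = 18 × 62 = 1116.

1116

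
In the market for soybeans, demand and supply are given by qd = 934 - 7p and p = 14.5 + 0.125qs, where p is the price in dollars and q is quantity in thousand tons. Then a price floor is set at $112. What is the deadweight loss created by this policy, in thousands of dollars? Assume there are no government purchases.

Rearranging supply gives qs = 8p - 116. Setting quantity demanded equal to quantity supplied, 934 - 7p = 8p - 116, gives p* = 70 and q* = 444.
Since 112 > 70, the floor is binding.
At p = 112: qd = 934 - 7·112 = 150 and qs = 8·112 - 116 = 780.
Quantity traded falls to 150. At q = 150 the demand price is (934 - 150)/7 = 112 and the supply price is (116 + 150)/8 = 33.25.
Deadweight loss = ½ · (112 - 33.25) · (444 - 150) = ½ · 78.75 · 294 = 11576.25.

11576.25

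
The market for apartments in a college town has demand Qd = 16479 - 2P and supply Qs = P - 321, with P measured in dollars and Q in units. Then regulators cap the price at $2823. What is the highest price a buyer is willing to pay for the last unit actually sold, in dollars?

Setting quantity demanded equal to quantity supplied, 16479 - 2P = P - 321, gives P* = 5600 and Q* = 5279.
Because the ceiling (2823) lies below the market-clearing price, it is binding.
At P = 2823: Qd = 16479 - 2·2823 = 10833 and Qs = 2823 - 321 = 2502.
Only 2502 units reach the market. On the demand curve, the marginal buyer's willingness to pay at Q = 2502 is (16479 - 2502)/2 = 6988.5.

6988.5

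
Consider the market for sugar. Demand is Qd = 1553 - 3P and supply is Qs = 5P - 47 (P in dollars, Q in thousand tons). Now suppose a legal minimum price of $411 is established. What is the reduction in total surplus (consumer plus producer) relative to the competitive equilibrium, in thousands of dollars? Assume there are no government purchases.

106850.4

In a free market, 1553 - 3P = 5P - 47 gives the equilibrium P* = 200, Q* = 953.
Because the floor (411) lies above the market-clearing price, it is binding.
At P = 411: Qd = 1553 - 3·411 = 320 and Qs = 5·411 - 47 = 2008.
Quantity traded falls to 320. At Q = 320 the demand price is (1553 - 320)/3 = 411 and the supply price is (47 + 320)/5 = 73.4.
Deadweight loss = ½ · (411 - 73.4) · (953 - 320) = ½ · 337.6 · 633 = 106850.4.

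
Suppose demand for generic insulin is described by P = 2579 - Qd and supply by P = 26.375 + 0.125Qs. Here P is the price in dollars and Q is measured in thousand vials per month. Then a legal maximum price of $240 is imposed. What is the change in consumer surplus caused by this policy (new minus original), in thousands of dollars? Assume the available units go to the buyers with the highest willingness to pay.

Rearranging demand gives Qd = 2579 - P; rearranging supply gives Qs = 8P - 211. Equilibrium: 2579 - P = 8P - 211, so 2790 = 9P and P* = 310, Q* = 2269.
Since 240 < 310, the ceiling is binding.
At P = 240: Qd = 2579 - 240 = 2339 and Qs = 8·240 - 211 = 1709.
Consumer surplus without the control is ½ · (2579 - 310) · 2269 = 2574180.5.
With the ceiling, 1709 units are sold at 240 (assume they go to the highest-value buyers). The demand price at Q = 1709 is 870, so CS = ½ · [(2579 - 240) + (870 - 240)] · 1709 = 2537010.5.
Change in consumer surplus = 2537010.5 - 2574180.5 = -37170.

-37170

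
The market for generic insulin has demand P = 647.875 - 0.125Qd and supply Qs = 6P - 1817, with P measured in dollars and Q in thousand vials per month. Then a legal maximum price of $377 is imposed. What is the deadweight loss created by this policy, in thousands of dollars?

79427.25

Rearranging demand gives Qd = 5183 - 8P. Equilibrium: 5183 - 8P = 6P - 1817, so 7000 = 14P and P* = 500, Q* = 1183.
Because the ceiling (377) lies below the market-clearing price, it is binding.
At P = 377: Qd = 5183 - 8·377 = 2167 and Qs = 6·377 - 1817 = 445.
Quantity traded falls to 445. At Q = 445 the demand price is (5183 - 445)/8 = 592.25 and the supply price is (1817 + 445)/6 = 377.
Deadweight loss = ½ · (592.25 - 377) · (1183 - 445) = ½ · 215.25 · 738 = 79427.25.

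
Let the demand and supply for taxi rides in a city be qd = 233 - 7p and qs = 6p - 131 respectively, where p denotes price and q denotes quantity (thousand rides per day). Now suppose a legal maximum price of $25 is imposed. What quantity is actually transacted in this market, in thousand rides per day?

Without the control the market clears where 233 - 7p = 6p - 131, i.e. p* = 28 and q* = 37.
Because the ceiling (25) lies below the market-clearing price, it is binding.
At p = 25: qd = 233 - 7·25 = 58 and qs = 6·25 - 131 = 19.
The quantity actually transacted is the short side, supply: 19.

19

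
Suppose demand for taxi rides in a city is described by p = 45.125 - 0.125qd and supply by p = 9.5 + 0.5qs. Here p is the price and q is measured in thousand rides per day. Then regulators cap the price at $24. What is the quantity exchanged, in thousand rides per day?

Rearranging demand gives qd = 361 - 8p; rearranging supply gives qs = 2p - 19. Equilibrium: 361 - 8p = 2p - 19, so 380 = 10p and p* = 38, q* = 57.
The ceiling of 24 is below the equilibrium price 38, so it binds.
At p = 24: qd = 361 - 8·24 = 169 and qs = 2·24 - 19 = 29.
The quantity actually transacted is the short side, supply: 29.

29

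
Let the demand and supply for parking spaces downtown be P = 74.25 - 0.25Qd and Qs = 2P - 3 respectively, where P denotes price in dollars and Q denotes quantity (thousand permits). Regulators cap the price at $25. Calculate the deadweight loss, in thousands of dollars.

937.5

Rearranging demand gives Qd = 297 - 4P. Without the control the market clears where 297 - 4P = 2P - 3, i.e. P* = 50 and Q* = 97.
The ceiling of 25 is below the equilibrium price 50, so it binds.
At P = 25: Qd = 297 - 4·25 = 197 and Qs = 2·25 - 3 = 47.
Quantity traded falls to 47. At Q = 47 the demand price is (297 - 47)/4 = 62.5 and the supply price is (3 + 47)/2 = 25.
Deadweight loss = ½ · (62.5 - 25) · (97 - 47) = ½ · 37.5 · 50 = 937.5.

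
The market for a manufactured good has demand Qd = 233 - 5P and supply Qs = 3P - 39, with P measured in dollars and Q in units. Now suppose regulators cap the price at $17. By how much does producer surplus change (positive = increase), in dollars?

-637.5

Without the control the market clears where 233 - 5P = 3P - 39, i.e. P* = 34 and Q* = 63.
Because the ceiling (17) lies below the market-clearing price, it is binding.
At P = 17: Qd = 233 - 5·17 = 148 and Qs = 3·17 - 39 = 12.
Producer surplus without the control is ½ · (34 - 13) · 63 = 661.5.
With the ceiling, producers sell 12 units at 17, so PS = ½ · (17 - 13) · 12 = 24.
Change in producer surplus = 24 - 661.5 = -637.5.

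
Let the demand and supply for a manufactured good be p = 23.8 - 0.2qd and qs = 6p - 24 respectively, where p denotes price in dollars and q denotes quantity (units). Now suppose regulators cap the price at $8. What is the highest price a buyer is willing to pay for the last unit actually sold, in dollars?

19

Rearranging demand gives qd = 119 - 5p. Setting quantity demanded equal to quantity supplied, 119 - 5p = 6p - 24, gives p* = 13 and q* = 54.
Since 8 < 13, the ceiling is binding.
At p = 8: qd = 119 - 5·8 = 79 and qs = 6·8 - 24 = 24.
Only 24 units reach the market. On the demand curve, the marginal buyer's willingness to pay at q = 24 is (119 - 24)/5 = 19.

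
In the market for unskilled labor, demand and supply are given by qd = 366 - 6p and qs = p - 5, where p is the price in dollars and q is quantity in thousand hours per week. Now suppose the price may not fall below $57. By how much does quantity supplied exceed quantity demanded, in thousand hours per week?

Equilibrium: 366 - 6p = p - 5, so 371 = 7p and p* = 53, q* = 48.
The floor of 57 is above the equilibrium price 53, so it binds.
At p = 57: qd = 366 - 6·57 = 24 and qs = 57 - 5 = 52.
Surplus = qs - qd = 52 - 24 = 28.

28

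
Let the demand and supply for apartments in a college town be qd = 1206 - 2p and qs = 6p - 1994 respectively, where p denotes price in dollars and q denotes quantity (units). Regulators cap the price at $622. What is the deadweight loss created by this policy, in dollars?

0

Setting quantity demanded equal to quantity supplied, 1206 - 2p = 6p - 1994, gives p* = 400 and q* = 406.
Since 622 is above p* = 400, the ceiling does not bind and the free-market outcome prevails.
Since the control does not bind, no trades are prevented and deadweight loss is zero.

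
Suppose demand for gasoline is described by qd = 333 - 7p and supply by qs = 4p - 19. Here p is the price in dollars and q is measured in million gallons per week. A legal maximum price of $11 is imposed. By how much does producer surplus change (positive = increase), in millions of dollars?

Setting quantity demanded equal to quantity supplied, 333 - 7p = 4p - 19, gives p* = 32 and q* = 109.
The ceiling of 11 is below the equilibrium price 32, so it binds.
At p = 11: qd = 333 - 7·11 = 256 and qs = 4·11 - 19 = 25.
Producer surplus without the control is ½ · (32 - 4.75) · 109 = 1485.125.
With the ceiling, producers sell 25 units at 11, so PS = ½ · (11 - 4.75) · 25 = 78.125.
Change in producer surplus = 78.125 - 1485.125 = -1407.

-1407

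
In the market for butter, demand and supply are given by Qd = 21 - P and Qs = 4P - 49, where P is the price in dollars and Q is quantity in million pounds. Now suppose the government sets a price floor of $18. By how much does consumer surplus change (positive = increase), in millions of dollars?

Without the control the market clears where 21 - P = 4P - 49, i.e. P* = 14 and Q* = 7.
Because the floor (18) lies above the market-clearing price, it is binding.
At P = 18: Qd = 21 - 18 = 3 and Qs = 4·18 - 49 = 23.
Consumer surplus without the control is ½ · (21 - 14) · 7 = 24.5.
With the floor, consumers buy 3 units at 18, so CS = ½ · (21 - 18) · 3 = 4.5.
Change in consumer surplus = 4.5 - 24.5 = -20.

-20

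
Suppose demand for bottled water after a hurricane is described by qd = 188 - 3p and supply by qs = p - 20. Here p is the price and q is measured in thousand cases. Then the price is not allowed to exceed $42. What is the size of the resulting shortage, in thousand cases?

40

Without the control the market clears where 188 - 3p = p - 20, i.e. p* = 52 and q* = 32.
Because the ceiling (42) lies below the market-clearing price, it is binding.
At p = 42: qd = 188 - 3·42 = 62 and qs = 42 - 20 = 22.
Shortage = qd - qs = 62 - 22 = 40.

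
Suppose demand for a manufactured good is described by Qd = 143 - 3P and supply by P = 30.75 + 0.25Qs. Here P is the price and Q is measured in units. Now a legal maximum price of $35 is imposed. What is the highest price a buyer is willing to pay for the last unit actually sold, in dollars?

42

Rearranging supply gives Qs = 4P - 123. Setting quantity demanded equal to quantity supplied, 143 - 3P = 4P - 123, gives P* = 38 and Q* = 29.
Since 35 < 38, the ceiling is binding.
At P = 35: Qd = 143 - 3·35 = 38 and Qs = 4·35 - 123 = 17.
Only 17 units reach the market. On the demand curve, the marginal buyer's willingness to pay at Q = 17 is (143 - 17)/3 = 42.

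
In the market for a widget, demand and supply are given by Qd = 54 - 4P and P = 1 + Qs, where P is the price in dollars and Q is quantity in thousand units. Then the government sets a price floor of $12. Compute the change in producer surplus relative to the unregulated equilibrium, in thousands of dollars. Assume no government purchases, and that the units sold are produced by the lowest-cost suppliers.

-2

Rearranging supply gives Qs = P - 1. In a free market, 54 - 4P = P - 1 gives the equilibrium P* = 11, Q* = 10.
The floor of 12 is above the equilibrium price 11, so it binds.
At P = 12: Qd = 54 - 4·12 = 6 and Qs = 12 - 1 = 11.
Producer surplus without the control is ½ · (11 - 1) · 10 = 50.
With the floor, 6 units are sold at 12. The supply price at Q = 6 is 7, so PS = ½ · [(12 - 1) + (12 - 7)] · 6 = 48.
Change in producer surplus = 48 - 50 = -2.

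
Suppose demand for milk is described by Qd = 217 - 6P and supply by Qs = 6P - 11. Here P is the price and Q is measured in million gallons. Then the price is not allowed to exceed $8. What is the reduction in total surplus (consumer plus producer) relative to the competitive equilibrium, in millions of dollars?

726

Without the control the market clears where 217 - 6P = 6P - 11, i.e. P* = 19 and Q* = 103.
The ceiling of 8 is below the equilibrium price 19, so it binds.
At P = 8: Qd = 217 - 6·8 = 169 and Qs = 6·8 - 11 = 37.
Quantity traded falls to 37. At Q = 37 the demand price is (217 - 37)/6 = 30 and the supply price is (11 + 37)/6 = 8.
Deadweight loss = ½ · (30 - 8) · (103 - 37) = ½ · 22 · 66 = 726.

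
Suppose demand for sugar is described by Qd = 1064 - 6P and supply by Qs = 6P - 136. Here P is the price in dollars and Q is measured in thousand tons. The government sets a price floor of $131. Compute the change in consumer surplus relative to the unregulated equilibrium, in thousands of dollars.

Setting quantity demanded equal to quantity supplied, 1064 - 6P = 6P - 136, gives P* = 100 and Q* = 464.
The floor of 131 is above the equilibrium price 100, so it binds.
At P = 131: Qd = 1064 - 6·131 = 278 and Qs = 6·131 - 136 = 650.
Consumer surplus without the control is ½ · (532/3 - 100) · 464 = 53824/3.
With the floor, consumers buy 278 units at 131, so CS = ½ · (532/3 - 131) · 278 = 19321/3.
Change in consumer surplus = 19321/3 - 53824/3 = -11501.

-11501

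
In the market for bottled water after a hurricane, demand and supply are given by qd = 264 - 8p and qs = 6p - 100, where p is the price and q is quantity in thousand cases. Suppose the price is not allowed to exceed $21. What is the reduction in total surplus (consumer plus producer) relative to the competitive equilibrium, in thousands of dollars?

In a free market, 264 - 8p = 6p - 100 gives the equilibrium p* = 26, q* = 56.
The ceiling of 21 is below the equilibrium price 26, so it binds.
At p = 21: qd = 264 - 8·21 = 96 and qs = 6·21 - 100 = 26.
Quantity traded falls to 26. At q = 26 the demand price is (264 - 26)/8 = 29.75 and the supply price is (100 + 26)/6 = 21.
Deadweight loss = ½ · (29.75 - 21) · (56 - 26) = ½ · 8.75 · 30 = 131.25.

131.25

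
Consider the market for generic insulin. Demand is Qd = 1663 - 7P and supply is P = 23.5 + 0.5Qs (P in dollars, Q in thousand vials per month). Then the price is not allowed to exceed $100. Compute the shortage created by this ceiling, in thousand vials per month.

Rearranging supply gives Qs = 2P - 47. Equilibrium: 1663 - 7P = 2P - 47, so 1710 = 9P and P* = 190, Q* = 333.
Because the ceiling (100) lies below the market-clearing price, it is binding.
At P = 100: Qd = 1663 - 7·100 = 963 and Qs = 2·100 - 47 = 153.
Shortage = Qd - Qs = 963 - 153 = 810.

810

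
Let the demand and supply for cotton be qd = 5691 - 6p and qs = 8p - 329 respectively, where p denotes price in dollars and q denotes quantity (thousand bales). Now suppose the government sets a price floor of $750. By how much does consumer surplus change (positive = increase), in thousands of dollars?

Setting quantity demanded equal to quantity supplied, 5691 - 6p = 8p - 329, gives p* = 430 and q* = 3111.
Because the floor (750) lies above the market-clearing price, it is binding.
At p = 750: qd = 5691 - 6·750 = 1191 and qs = 8·750 - 329 = 5671.
Consumer surplus without the control is ½ · (948.5 - 430) · 3111 = 806526.75.
With the floor, consumers buy 1191 units at 750, so CS = ½ · (948.5 - 750) · 1191 = 118206.75.
Change in consumer surplus = 118206.75 - 806526.75 = -688320.

-688320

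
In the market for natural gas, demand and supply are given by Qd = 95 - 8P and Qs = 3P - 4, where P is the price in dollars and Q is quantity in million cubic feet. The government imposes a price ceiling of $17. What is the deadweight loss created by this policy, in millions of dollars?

In a free market, 95 - 8P = 3P - 4 gives the equilibrium P* = 9, Q* = 23.
The ceiling of 17 is above the equilibrium price 9, so it is not binding; the market clears at P* = 9, Q* = 23.
Since the control does not bind, no trades are prevented and deadweight loss is zero.

0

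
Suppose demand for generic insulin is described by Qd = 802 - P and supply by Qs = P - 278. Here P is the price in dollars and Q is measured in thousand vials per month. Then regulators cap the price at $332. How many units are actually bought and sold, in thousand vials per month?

In a free market, 802 - P = P - 278 gives the equilibrium P* = 540, Q* = 262.
Since 332 < 540, the ceiling is binding.
At P = 332: Qd = 802 - 332 = 470 and Qs = 332 - 278 = 54.
The quantity actually transacted is the short side, supply: 54.

54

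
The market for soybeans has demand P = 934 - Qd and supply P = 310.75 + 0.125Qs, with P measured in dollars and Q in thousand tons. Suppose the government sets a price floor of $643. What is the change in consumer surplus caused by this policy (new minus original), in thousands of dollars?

Rearranging demand gives Qd = 934 - P; rearranging supply gives Qs = 8P - 2486. In a free market, 934 - P = 8P - 2486 gives the equilibrium P* = 380, Q* = 554.
The floor of 643 is above the equilibrium price 380, so it binds.
At P = 643: Qd = 934 - 643 = 291 and Qs = 8·643 - 2486 = 2658.
Consumer surplus without the control is ½ · (934 - 380) · 554 = 153458.
With the floor, consumers buy 291 units at 643, so CS = ½ · (934 - 643) · 291 = 42340.5.
Change in consumer surplus = 42340.5 - 153458 = -111117.5.

-111117.5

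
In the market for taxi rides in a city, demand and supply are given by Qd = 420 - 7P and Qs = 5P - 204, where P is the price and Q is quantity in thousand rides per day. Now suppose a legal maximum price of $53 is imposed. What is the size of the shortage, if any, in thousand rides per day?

Equilibrium: 420 - 7P = 5P - 204, so 624 = 12P and P* = 52, Q* = 56.
The ceiling of 53 is above the equilibrium price 52, so it is not binding; the market clears at P* = 52, Q* = 56.
Since the control does not bind, there is no shortage.

0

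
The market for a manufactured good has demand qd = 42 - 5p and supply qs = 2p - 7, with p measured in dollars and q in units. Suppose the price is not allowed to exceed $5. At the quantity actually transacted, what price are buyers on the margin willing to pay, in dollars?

7.8

Setting quantity demanded equal to quantity supplied, 42 - 5p = 2p - 7, gives p* = 7 and q* = 7.
Since 5 < 7, the ceiling is binding.
At p = 5: qd = 42 - 5·5 = 17 and qs = 2·5 - 7 = 3.
Only 3 units reach the market. On the demand curve, the marginal buyer's willingness to pay at q = 3 is (42 - 3)/5 = 7.8.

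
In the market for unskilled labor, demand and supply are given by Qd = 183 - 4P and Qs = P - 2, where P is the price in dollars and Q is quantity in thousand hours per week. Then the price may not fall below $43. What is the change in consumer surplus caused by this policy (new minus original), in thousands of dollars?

Without the control the market clears where 183 - 4P = P - 2, i.e. P* = 37 and Q* = 35.
Because the floor (43) lies above the market-clearing price, it is binding.
At P = 43: Qd = 183 - 4·43 = 11 and Qs = 43 - 2 = 41.
Consumer surplus without the control is ½ · (45.75 - 37) · 35 = 153.125.
With the floor, consumers buy 11 units at 43, so CS = ½ · (45.75 - 43) · 11 = 15.125.
Change in consumer surplus = 15.125 - 153.125 = -138.

-138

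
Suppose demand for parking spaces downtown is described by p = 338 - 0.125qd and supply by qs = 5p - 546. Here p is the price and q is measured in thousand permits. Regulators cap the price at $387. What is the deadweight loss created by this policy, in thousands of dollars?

0

Rearranging demand gives qd = 2704 - 8p. In a free market, 2704 - 8p = 5p - 546 gives the equilibrium p* = 250, q* = 704.
The ceiling of 387 is above the equilibrium price 250, so it is not binding; the market clears at p* = 250, q* = 704.
Since the control does not bind, no trades are prevented and deadweight loss is zero.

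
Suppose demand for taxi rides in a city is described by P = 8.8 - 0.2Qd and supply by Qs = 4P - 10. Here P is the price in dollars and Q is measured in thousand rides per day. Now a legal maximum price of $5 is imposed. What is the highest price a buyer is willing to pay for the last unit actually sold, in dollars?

Rearranging demand gives Qd = 44 - 5P. Setting quantity demanded equal to quantity supplied, 44 - 5P = 4P - 10, gives P* = 6 and Q* = 14.
Since 5 < 6, the ceiling is binding.
At P = 5: Qd = 44 - 5·5 = 19 and Qs = 4·5 - 10 = 10.
Only 10 units reach the market. On the demand curve, the marginal buyer's willingness to pay at Q = 10 is (44 - 10)/5 = 6.8.

6.8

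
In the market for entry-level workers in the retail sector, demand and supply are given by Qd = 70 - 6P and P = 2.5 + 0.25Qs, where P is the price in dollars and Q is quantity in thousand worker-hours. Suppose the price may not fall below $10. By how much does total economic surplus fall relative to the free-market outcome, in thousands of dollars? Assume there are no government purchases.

Rearranging supply gives Qs = 4P - 10. Without the control the market clears where 70 - 6P = 4P - 10, i.e. P* = 8 and Q* = 22.
The floor of 10 is above the equilibrium price 8, so it binds.
At P = 10: Qd = 70 - 6·10 = 10 and Qs = 4·10 - 10 = 30.
Quantity traded falls to 10. At Q = 10 the demand price is (70 - 10)/6 = 10 and the supply price is (10 + 10)/4 = 5.
Deadweight loss = ½ · (10 - 5) · (22 - 10) = ½ · 5 · 12 = 30.

30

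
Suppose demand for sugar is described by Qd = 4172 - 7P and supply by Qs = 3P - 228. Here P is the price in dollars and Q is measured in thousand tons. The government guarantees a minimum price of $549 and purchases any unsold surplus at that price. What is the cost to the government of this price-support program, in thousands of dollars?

598410

Setting quantity demanded equal to quantity supplied, 4172 - 7P = 3P - 228, gives P* = 440 and Q* = 1092.
The floor of 549 is above the equilibrium price 440, so it binds.
At P = 549: Qd = 4172 - 7·549 = 329 and Qs = 3·549 - 228 = 1419.
Surplus = Qs - Qd = 1090.
Government expenditure = surplus × support price = 1090 × 549 = 598410.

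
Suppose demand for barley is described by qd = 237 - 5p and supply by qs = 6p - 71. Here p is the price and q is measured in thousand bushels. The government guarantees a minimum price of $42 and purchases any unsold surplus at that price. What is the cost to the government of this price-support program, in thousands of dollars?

6468

In a free market, 237 - 5p = 6p - 71 gives the equilibrium p* = 28, q* = 97.
Since 42 > 28, the floor is binding.
At p = 42: qd = 237 - 5·42 = 27 and qs = 6·42 - 71 = 181.
Surplus = qs - qd = 154.
Government expenditure = surplus × support price = 154 × 42 = 6468.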